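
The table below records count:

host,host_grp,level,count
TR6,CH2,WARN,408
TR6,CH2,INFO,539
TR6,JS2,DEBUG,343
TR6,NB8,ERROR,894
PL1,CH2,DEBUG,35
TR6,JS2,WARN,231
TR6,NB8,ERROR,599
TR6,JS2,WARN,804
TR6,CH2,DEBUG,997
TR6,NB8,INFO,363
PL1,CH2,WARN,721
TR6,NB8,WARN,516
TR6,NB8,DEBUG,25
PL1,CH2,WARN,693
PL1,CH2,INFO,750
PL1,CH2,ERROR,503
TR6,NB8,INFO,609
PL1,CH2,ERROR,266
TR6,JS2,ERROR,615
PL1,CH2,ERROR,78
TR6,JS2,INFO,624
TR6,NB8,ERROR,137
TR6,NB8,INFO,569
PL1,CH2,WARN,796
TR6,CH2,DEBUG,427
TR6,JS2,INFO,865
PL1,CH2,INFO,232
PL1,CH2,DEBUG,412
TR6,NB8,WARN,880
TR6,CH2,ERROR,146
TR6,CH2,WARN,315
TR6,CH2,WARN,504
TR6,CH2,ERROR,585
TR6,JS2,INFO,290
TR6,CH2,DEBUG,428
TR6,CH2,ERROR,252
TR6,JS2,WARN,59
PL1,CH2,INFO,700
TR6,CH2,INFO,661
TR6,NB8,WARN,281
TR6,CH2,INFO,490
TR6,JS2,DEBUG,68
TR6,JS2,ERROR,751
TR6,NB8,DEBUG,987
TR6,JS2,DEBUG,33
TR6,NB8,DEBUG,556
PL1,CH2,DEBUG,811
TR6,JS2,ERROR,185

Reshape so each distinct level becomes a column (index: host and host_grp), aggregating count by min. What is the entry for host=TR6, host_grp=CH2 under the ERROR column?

Rows with host=TR6, host_grp=CH2 and level=ERROR: count values are 146, 585, 252.
min(146, 585, 252) = 146.

146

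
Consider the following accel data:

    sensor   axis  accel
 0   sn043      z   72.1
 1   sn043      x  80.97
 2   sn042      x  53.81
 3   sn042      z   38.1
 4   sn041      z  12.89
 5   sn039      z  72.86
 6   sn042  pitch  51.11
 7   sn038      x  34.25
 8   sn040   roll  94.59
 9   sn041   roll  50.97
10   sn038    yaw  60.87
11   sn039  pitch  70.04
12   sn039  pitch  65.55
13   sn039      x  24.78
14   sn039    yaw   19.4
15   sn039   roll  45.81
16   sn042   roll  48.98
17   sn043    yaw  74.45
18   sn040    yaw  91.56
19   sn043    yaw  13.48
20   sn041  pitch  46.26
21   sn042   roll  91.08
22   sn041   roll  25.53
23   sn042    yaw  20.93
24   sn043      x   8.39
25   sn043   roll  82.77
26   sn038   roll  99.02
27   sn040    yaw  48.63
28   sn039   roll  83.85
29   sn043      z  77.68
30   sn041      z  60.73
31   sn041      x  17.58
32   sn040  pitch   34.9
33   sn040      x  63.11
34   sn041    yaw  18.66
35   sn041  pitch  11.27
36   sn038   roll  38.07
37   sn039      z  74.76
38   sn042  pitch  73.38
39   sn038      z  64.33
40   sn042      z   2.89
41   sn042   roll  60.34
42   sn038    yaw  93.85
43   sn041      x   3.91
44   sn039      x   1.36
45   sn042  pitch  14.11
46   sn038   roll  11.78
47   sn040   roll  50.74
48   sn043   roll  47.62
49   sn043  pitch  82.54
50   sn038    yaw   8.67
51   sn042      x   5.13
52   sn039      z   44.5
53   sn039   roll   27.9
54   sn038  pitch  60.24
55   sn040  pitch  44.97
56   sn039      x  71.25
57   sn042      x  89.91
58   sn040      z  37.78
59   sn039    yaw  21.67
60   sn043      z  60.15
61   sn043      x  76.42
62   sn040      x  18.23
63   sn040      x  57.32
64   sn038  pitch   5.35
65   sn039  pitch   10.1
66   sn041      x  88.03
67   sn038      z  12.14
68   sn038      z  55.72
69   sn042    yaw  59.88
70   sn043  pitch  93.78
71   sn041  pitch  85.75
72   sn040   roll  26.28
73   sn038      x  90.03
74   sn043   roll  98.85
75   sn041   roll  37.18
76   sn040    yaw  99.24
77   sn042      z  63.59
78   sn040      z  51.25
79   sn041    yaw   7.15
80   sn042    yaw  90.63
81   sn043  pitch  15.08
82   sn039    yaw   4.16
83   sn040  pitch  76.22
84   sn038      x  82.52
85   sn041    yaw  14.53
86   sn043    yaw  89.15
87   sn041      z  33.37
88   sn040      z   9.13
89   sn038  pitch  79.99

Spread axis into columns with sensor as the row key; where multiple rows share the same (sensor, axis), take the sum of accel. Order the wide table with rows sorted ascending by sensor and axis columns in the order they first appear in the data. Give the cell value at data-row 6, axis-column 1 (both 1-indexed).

209.93

With rows sorted ascending by sensor, row 6 is sensor=sn043. axis columns in first-appearance order: z, x, pitch, roll, yaw; column 1 is z.
Long rows with sensor=sn043, axis=z: 72.1 + 77.68 + 60.15 = 209.93.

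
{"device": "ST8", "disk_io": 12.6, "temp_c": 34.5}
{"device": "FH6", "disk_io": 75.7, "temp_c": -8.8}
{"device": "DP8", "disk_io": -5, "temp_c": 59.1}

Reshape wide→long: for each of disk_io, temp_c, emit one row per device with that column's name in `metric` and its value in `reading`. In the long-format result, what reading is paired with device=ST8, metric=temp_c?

Unpivoting turns each (device, wide-column) pair into one long row.
The wide cell at row ST8, column temp_c holds 34.5, so the long row (ST8, temp_c) has reading=34.5.

34.5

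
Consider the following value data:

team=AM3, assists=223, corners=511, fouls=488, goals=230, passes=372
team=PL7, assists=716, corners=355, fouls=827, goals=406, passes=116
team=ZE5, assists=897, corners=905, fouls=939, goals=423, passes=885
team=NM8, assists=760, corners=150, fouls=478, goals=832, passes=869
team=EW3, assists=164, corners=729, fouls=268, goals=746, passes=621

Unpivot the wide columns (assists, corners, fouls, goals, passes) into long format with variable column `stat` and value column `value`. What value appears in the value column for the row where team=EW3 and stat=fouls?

Unpivoting turns each (team, wide-column) pair into one long row.
The wide cell at row EW3, column fouls holds 268, so the long row (EW3, fouls) has value=268.

268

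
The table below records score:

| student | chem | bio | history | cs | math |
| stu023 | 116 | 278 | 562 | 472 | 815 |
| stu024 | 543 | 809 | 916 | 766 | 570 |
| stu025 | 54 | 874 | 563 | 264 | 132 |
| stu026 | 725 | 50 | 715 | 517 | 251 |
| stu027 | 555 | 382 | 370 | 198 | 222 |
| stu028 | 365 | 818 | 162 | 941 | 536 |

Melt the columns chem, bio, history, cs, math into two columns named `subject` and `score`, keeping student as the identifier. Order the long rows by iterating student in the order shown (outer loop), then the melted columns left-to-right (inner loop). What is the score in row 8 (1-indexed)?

30 rows total (6 × 5). Row 8: index ⌊(8-1)/5⌋ = 1 into student → stu024; (8-1) mod 5 = 2 into the melted columns → history.
So row 8 is (stu024, history, 916); score = 916.

916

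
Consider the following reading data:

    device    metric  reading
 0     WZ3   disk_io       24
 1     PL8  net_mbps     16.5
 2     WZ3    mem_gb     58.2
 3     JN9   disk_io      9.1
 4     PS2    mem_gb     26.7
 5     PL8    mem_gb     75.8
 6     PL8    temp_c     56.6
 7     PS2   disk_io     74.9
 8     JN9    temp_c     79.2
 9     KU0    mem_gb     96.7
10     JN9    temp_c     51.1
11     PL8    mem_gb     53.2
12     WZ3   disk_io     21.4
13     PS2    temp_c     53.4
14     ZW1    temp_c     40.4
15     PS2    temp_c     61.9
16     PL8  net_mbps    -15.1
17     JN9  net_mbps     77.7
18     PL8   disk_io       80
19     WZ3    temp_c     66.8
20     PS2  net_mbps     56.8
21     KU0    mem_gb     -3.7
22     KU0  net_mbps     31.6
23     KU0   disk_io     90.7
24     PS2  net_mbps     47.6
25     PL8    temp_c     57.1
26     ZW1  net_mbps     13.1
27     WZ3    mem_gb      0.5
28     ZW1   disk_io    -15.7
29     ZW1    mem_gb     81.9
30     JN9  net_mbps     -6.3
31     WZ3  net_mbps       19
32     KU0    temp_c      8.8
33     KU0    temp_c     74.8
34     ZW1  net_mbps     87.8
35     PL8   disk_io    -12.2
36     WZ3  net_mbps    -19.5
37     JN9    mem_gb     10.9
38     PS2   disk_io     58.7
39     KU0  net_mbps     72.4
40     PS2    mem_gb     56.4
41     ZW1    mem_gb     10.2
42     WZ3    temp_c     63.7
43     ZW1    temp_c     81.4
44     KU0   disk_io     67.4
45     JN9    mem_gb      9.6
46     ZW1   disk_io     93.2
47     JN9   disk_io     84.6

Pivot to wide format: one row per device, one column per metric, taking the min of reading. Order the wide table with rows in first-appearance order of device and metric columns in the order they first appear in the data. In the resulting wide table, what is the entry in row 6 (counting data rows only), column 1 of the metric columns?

-15.7

With rows in first-appearance order of device, row 6 is device=ZW1. metric columns in first-appearance order: disk_io, net_mbps, mem_gb, temp_c; column 1 is disk_io.
Long rows with device=ZW1, metric=disk_io: min(-15.7, 93.2) = -15.7.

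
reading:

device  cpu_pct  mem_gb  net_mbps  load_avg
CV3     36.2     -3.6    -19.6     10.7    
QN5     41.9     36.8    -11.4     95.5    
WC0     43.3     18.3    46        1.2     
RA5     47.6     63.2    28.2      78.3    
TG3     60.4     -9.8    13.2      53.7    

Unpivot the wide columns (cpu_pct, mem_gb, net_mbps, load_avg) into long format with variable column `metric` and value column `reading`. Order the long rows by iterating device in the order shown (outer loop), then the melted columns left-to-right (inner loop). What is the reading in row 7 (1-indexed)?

-11.4

20 rows total (5 × 4). Row 7: index ⌊(7-1)/4⌋ = 1 into device → QN5; (7-1) mod 4 = 2 into the melted columns → net_mbps.
So row 7 is (QN5, net_mbps, -11.4); reading = -11.4.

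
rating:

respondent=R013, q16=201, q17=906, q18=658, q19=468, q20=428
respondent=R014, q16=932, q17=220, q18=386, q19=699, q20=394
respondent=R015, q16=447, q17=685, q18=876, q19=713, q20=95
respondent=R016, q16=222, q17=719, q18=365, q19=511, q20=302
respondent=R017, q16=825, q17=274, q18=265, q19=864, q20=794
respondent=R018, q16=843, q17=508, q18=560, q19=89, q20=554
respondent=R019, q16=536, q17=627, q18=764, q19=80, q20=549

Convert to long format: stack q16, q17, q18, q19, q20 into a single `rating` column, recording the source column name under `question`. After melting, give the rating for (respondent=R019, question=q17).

Unpivoting turns each (respondent, wide-column) pair into one long row.
The wide cell at row R019, column q17 holds 627, so the long row (R019, q17) has rating=627.

627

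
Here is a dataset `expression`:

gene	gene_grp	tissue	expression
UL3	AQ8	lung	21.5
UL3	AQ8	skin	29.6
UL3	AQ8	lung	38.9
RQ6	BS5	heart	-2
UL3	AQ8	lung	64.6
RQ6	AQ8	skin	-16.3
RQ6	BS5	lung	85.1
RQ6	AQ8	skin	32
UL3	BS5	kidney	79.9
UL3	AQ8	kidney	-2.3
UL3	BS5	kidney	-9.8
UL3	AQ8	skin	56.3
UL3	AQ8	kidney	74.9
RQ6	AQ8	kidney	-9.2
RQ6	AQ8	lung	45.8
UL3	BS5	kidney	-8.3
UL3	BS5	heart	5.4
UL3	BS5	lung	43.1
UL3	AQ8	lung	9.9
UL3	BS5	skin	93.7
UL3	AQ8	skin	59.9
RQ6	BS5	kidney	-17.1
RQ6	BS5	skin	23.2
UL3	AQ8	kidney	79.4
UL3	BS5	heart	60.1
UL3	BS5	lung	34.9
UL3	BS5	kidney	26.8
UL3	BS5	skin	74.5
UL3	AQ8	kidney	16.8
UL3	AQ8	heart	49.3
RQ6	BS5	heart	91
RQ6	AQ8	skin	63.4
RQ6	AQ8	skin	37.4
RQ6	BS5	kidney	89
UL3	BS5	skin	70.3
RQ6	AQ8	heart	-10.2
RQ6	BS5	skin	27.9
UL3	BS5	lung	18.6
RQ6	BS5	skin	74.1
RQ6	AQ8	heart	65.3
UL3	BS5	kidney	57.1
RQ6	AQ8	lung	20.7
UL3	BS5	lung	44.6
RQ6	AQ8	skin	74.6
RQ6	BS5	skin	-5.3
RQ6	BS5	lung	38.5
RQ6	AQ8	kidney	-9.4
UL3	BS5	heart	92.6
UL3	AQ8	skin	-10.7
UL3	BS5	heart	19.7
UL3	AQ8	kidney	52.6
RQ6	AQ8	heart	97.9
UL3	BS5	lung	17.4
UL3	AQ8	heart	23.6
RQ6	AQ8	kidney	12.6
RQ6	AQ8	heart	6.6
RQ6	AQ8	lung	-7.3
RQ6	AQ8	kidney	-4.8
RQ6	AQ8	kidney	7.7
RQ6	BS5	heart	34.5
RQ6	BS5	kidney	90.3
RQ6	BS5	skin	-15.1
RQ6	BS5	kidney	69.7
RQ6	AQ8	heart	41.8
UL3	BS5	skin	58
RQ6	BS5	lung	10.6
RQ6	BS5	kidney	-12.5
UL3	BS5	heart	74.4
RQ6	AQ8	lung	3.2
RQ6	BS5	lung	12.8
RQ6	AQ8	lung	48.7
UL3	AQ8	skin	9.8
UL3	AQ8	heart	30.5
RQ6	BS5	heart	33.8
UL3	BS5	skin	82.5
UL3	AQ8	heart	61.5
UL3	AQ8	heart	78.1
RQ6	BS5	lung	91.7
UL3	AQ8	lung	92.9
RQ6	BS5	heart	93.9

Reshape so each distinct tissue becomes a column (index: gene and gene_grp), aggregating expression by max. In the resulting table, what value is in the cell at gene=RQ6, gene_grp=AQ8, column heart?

97.9

Rows with gene=RQ6, gene_grp=AQ8 and tissue=heart: expression values are -10.2, 65.3, 97.9, 6.6, 41.8.
max(-10.2, 65.3, 97.9, 6.6, 41.8) = 97.9.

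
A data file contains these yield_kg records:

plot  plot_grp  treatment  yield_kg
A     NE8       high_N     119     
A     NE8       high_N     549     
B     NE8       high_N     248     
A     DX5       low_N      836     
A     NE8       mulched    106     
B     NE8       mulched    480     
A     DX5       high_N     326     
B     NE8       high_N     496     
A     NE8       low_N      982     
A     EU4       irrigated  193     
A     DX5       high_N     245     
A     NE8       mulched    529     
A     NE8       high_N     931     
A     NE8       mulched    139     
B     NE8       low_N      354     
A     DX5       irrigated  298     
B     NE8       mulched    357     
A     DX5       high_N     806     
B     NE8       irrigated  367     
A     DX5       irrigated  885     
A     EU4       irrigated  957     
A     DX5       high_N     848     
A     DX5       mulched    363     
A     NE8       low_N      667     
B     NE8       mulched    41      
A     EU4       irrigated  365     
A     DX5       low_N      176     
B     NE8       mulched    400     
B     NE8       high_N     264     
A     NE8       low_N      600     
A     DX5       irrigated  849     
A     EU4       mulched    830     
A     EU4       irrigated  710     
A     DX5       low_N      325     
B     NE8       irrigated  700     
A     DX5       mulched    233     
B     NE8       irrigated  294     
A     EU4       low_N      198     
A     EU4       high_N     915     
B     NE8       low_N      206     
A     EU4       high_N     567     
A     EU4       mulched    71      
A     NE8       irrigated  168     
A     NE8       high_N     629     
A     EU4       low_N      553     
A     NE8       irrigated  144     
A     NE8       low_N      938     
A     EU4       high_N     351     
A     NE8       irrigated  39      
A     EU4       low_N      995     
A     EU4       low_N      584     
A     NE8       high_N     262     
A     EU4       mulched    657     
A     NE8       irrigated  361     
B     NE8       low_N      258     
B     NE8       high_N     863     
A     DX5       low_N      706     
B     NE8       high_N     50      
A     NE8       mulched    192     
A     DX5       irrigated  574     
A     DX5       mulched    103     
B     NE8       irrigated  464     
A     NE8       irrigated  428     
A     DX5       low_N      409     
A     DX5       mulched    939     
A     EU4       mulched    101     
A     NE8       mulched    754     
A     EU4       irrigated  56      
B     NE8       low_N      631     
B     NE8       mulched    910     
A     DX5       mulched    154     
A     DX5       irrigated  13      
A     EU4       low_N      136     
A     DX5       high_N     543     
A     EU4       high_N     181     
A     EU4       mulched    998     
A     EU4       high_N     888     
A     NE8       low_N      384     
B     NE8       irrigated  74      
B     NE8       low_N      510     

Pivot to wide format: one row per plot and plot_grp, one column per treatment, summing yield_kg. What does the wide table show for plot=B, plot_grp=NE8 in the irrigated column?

Rows with plot=B, plot_grp=NE8 and treatment=irrigated: yield_kg values are 367, 700, 294, 464, 74.
367 + 700 + 294 + 464 + 74 = 1899.

1899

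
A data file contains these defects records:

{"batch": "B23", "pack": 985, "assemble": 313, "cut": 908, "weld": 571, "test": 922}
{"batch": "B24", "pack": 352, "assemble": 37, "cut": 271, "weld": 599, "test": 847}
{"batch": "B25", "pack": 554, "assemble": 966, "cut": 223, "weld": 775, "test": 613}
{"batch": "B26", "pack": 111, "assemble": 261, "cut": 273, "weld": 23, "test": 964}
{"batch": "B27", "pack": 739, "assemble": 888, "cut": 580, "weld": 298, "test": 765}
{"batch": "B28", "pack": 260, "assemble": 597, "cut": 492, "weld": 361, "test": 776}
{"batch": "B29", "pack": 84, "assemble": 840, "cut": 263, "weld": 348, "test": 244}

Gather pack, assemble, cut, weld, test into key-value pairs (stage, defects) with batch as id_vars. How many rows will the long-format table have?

35

7 batch values × 5 melted columns = 35 rows.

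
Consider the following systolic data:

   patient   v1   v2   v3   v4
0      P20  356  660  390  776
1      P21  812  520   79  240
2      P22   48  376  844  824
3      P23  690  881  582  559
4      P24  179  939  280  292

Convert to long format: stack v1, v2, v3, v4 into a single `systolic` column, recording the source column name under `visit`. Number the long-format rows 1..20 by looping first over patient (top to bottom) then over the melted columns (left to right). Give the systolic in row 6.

20 rows total (5 × 4). Row 6: index ⌊(6-1)/4⌋ = 1 into patient → P21; (6-1) mod 4 = 1 into the melted columns → v2.
So row 6 is (P21, v2, 520); systolic = 520.

520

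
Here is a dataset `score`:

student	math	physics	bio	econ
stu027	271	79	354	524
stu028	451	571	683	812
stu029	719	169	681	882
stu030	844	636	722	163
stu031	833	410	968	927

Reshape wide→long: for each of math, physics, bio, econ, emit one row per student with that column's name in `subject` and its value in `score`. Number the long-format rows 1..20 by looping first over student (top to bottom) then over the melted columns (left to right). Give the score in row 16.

20 rows total (5 × 4). Row 16: index ⌊(16-1)/4⌋ = 3 into student → stu030; (16-1) mod 4 = 3 into the melted columns → econ.
So row 16 is (stu030, econ, 163); score = 163.

163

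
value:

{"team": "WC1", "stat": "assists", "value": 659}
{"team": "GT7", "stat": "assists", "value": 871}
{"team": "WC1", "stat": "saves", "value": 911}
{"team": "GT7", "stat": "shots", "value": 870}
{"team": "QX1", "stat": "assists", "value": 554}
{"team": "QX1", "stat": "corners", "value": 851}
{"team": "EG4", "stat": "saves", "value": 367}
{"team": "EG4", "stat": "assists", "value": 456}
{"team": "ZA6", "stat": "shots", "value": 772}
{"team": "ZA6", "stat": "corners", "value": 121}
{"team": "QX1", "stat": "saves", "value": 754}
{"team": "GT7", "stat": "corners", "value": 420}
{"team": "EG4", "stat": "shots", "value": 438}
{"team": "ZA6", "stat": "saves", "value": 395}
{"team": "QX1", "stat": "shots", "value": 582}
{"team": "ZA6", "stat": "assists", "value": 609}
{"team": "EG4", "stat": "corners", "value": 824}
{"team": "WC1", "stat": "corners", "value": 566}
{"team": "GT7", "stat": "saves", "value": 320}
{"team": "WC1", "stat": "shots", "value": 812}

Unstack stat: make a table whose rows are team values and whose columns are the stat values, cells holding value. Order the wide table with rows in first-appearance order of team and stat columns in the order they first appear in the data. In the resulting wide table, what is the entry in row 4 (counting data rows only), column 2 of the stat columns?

With rows in first-appearance order of team, row 4 is team=EG4. stat columns in first-appearance order: assists, saves, shots, corners; column 2 is saves.
Long rows with team=EG4, stat=saves: value = 367.

367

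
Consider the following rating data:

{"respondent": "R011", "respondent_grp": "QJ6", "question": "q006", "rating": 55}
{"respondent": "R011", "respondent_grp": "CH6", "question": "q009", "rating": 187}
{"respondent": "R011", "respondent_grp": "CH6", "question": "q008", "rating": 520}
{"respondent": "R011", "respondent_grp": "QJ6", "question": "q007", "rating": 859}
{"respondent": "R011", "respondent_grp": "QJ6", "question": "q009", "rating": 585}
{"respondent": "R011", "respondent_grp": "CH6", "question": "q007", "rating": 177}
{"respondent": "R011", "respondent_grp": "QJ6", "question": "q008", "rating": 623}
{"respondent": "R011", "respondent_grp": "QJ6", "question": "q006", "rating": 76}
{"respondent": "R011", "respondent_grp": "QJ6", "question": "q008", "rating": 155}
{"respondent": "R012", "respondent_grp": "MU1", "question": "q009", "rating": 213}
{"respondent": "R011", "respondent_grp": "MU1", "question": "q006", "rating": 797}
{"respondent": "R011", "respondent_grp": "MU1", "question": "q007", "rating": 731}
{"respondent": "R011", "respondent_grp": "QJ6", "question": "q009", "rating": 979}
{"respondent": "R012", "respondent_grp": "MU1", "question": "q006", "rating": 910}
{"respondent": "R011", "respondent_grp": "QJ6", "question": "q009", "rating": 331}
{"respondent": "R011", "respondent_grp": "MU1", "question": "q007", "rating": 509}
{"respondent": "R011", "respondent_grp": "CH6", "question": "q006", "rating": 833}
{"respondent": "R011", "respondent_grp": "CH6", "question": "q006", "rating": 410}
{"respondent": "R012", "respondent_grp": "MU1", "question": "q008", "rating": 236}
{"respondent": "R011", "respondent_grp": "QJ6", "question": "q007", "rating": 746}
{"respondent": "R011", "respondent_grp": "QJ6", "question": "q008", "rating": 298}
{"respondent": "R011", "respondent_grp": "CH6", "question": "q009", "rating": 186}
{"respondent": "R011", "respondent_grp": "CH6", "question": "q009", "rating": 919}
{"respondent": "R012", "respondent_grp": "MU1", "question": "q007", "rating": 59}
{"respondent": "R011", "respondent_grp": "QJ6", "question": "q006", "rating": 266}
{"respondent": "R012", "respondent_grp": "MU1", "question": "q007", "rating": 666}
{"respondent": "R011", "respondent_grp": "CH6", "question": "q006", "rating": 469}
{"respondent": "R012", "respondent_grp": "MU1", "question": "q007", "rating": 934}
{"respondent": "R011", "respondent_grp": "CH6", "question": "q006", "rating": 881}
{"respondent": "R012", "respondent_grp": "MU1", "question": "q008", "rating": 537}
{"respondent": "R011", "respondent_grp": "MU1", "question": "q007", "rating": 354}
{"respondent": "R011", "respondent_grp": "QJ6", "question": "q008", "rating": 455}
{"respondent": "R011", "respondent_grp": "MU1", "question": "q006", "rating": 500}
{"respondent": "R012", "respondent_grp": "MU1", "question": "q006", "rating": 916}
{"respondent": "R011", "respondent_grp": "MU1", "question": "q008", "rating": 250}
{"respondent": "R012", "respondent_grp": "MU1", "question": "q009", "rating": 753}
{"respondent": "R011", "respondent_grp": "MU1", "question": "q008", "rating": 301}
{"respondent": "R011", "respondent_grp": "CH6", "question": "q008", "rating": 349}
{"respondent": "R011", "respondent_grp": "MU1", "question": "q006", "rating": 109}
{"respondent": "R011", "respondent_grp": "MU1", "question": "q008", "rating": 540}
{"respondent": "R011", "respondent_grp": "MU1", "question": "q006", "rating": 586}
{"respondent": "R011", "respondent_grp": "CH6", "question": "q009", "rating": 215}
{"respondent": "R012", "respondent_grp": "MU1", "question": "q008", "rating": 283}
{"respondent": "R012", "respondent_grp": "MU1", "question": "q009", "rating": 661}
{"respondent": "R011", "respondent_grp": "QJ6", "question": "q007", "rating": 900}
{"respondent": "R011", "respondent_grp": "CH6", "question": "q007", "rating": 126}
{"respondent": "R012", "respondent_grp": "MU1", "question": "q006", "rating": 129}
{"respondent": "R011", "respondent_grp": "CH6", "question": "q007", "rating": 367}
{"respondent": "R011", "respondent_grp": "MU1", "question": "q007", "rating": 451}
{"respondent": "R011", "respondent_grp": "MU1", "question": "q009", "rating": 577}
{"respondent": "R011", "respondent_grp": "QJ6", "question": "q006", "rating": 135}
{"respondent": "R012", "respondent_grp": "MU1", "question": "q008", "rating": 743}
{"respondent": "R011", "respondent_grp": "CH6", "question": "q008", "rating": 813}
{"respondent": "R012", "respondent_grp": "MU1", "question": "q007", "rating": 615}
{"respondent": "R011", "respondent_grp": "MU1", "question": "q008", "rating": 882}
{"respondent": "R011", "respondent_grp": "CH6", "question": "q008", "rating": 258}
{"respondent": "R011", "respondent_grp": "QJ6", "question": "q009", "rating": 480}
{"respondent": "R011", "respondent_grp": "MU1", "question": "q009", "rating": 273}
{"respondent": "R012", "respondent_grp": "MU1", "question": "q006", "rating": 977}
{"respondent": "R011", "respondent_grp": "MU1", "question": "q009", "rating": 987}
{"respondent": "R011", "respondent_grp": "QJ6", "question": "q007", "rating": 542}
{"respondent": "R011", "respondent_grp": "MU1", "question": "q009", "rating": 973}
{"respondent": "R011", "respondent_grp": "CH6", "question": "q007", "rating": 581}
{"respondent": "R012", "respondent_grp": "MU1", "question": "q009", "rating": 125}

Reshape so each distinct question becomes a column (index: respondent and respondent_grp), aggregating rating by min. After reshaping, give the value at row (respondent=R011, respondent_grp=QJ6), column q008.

155

Rows with respondent=R011, respondent_grp=QJ6 and question=q008: rating values are 623, 155, 298, 455.
min(623, 155, 298, 455) = 155.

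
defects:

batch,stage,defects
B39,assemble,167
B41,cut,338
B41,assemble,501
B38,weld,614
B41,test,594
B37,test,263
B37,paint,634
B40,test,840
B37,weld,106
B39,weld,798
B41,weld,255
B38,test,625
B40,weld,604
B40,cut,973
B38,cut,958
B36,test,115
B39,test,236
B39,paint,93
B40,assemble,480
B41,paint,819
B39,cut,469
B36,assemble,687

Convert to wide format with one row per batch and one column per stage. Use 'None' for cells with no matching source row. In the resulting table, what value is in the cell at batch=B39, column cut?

469

The long row with batch=B39, stage=cut has defects=469.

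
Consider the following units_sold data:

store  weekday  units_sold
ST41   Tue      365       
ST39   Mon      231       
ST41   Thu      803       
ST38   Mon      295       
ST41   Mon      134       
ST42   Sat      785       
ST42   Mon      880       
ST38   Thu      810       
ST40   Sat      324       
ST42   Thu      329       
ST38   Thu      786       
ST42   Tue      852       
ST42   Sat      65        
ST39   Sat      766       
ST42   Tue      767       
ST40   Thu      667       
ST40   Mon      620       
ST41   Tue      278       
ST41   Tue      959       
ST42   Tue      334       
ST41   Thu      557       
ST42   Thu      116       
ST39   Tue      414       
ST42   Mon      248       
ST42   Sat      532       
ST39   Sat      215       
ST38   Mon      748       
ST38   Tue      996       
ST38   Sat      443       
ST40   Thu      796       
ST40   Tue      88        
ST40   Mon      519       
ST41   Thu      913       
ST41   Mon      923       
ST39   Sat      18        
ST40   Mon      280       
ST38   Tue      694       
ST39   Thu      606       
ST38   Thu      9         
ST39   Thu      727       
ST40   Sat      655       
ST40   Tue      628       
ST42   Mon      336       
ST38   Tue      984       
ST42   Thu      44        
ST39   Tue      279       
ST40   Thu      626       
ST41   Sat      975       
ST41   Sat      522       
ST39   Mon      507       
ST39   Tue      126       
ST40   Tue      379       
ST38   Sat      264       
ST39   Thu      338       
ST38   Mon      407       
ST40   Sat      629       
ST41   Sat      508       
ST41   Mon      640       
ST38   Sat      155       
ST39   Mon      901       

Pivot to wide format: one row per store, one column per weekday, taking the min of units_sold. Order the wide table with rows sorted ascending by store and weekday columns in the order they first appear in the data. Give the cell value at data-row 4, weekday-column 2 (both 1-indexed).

134

With rows sorted ascending by store, row 4 is store=ST41. weekday columns in first-appearance order: Tue, Mon, Thu, Sat; column 2 is Mon.
Long rows with store=ST41, weekday=Mon: min(134, 923, 640) = 134.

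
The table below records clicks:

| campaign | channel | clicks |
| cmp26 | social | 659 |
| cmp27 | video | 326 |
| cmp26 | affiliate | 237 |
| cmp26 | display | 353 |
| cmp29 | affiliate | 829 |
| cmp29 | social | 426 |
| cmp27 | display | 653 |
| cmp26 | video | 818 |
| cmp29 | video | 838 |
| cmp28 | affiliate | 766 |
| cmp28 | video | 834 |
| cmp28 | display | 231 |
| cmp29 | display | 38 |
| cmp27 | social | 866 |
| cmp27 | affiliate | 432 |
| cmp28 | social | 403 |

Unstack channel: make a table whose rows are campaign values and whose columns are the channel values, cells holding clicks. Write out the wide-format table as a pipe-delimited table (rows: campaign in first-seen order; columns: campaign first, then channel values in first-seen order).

Columns: campaign plus the 4 distinct channel values (social, video, affiliate, display).
For example, row cmp26 column social takes clicks=659 from the long row (cmp26, social).

| campaign | social | video | affiliate | display |
| cmp26 | 659 | 818 | 237 | 353 |
| cmp27 | 866 | 326 | 432 | 653 |
| cmp29 | 426 | 838 | 829 | 38 |
| cmp28 | 403 | 834 | 766 | 231 |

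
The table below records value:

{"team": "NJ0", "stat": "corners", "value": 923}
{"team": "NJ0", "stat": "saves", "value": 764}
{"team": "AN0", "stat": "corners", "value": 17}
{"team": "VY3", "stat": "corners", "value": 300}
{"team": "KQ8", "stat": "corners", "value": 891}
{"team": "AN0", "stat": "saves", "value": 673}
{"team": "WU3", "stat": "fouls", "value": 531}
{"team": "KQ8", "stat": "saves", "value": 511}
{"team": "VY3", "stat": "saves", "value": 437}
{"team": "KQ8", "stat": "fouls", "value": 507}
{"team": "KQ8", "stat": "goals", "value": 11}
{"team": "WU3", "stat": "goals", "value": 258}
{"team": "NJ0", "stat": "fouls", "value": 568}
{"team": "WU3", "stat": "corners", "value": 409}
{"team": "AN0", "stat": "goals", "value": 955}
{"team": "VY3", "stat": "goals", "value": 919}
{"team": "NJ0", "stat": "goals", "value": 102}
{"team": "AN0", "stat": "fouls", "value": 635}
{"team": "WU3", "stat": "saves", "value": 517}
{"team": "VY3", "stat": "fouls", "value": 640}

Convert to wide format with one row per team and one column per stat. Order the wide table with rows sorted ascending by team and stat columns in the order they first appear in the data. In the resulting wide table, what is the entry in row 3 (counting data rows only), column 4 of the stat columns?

With rows sorted ascending by team, row 3 is team=NJ0. stat columns in first-appearance order: corners, saves, fouls, goals; column 4 is goals.
Long rows with team=NJ0, stat=goals: value = 102.

102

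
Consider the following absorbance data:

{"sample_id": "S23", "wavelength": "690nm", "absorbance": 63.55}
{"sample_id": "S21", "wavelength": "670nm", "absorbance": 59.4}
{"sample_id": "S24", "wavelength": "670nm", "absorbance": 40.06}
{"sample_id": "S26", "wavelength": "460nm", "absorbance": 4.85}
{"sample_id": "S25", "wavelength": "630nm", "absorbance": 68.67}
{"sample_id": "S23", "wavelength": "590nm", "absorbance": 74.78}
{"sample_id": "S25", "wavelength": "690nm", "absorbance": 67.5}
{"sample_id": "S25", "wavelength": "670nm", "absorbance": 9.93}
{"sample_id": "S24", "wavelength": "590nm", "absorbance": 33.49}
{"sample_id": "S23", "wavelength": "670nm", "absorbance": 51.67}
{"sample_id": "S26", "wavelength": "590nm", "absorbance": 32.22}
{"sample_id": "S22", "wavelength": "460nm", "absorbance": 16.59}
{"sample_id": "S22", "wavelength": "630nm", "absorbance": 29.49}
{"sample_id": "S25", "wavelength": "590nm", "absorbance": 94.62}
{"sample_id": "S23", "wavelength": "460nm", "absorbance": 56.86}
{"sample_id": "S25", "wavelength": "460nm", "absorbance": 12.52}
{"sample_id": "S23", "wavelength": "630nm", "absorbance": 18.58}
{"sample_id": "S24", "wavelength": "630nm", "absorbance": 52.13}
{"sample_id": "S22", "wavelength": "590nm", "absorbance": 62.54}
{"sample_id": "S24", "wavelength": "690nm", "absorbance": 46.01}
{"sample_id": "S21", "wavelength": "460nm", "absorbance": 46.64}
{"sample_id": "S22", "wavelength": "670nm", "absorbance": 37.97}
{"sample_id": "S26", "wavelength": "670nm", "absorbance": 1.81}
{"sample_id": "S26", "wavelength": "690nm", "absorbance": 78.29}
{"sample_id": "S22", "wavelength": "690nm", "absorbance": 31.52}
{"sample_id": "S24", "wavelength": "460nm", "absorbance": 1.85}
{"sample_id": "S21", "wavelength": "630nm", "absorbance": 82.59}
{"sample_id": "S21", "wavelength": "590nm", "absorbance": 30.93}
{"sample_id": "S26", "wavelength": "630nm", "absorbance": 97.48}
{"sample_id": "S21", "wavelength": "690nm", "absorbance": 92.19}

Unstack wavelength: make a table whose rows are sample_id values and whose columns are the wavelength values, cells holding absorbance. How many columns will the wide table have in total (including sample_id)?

6

1 column for sample_id plus 5 distinct wavelength values → 6 columns.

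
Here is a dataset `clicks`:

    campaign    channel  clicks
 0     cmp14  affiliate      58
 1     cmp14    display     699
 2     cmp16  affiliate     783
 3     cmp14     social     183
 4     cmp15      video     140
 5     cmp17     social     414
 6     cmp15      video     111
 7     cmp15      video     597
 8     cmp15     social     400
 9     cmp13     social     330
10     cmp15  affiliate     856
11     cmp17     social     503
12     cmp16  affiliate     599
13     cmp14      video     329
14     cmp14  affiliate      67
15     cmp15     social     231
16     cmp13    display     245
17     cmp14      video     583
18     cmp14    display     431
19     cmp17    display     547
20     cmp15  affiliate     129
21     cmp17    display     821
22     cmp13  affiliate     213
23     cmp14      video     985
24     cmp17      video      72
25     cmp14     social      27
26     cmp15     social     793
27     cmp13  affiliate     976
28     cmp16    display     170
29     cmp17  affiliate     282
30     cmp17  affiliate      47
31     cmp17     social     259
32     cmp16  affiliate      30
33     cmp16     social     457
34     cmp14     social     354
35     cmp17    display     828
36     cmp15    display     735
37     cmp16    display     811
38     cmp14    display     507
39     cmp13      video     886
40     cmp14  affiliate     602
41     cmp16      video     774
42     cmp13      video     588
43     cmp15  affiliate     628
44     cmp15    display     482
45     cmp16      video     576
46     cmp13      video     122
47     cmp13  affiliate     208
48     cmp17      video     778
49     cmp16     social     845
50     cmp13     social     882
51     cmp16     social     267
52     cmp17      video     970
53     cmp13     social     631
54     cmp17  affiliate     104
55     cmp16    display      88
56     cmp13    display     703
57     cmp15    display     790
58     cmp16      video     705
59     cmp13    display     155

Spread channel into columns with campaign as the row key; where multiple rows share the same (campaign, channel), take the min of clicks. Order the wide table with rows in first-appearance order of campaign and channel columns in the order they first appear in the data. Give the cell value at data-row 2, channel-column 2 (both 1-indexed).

88

With rows in first-appearance order of campaign, row 2 is campaign=cmp16. channel columns in first-appearance order: affiliate, display, social, video; column 2 is display.
Long rows with campaign=cmp16, channel=display: min(170, 811, 88) = 88.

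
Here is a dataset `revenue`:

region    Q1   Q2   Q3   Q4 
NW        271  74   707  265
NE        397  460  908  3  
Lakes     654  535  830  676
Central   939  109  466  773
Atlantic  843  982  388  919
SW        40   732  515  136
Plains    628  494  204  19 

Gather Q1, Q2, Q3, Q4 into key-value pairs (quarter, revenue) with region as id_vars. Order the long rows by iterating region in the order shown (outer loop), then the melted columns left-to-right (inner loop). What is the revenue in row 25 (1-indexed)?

28 rows total (7 × 4). Row 25: index ⌊(25-1)/4⌋ = 6 into region → Plains; (25-1) mod 4 = 0 into the melted columns → Q1.
So row 25 is (Plains, Q1, 628); revenue = 628.

628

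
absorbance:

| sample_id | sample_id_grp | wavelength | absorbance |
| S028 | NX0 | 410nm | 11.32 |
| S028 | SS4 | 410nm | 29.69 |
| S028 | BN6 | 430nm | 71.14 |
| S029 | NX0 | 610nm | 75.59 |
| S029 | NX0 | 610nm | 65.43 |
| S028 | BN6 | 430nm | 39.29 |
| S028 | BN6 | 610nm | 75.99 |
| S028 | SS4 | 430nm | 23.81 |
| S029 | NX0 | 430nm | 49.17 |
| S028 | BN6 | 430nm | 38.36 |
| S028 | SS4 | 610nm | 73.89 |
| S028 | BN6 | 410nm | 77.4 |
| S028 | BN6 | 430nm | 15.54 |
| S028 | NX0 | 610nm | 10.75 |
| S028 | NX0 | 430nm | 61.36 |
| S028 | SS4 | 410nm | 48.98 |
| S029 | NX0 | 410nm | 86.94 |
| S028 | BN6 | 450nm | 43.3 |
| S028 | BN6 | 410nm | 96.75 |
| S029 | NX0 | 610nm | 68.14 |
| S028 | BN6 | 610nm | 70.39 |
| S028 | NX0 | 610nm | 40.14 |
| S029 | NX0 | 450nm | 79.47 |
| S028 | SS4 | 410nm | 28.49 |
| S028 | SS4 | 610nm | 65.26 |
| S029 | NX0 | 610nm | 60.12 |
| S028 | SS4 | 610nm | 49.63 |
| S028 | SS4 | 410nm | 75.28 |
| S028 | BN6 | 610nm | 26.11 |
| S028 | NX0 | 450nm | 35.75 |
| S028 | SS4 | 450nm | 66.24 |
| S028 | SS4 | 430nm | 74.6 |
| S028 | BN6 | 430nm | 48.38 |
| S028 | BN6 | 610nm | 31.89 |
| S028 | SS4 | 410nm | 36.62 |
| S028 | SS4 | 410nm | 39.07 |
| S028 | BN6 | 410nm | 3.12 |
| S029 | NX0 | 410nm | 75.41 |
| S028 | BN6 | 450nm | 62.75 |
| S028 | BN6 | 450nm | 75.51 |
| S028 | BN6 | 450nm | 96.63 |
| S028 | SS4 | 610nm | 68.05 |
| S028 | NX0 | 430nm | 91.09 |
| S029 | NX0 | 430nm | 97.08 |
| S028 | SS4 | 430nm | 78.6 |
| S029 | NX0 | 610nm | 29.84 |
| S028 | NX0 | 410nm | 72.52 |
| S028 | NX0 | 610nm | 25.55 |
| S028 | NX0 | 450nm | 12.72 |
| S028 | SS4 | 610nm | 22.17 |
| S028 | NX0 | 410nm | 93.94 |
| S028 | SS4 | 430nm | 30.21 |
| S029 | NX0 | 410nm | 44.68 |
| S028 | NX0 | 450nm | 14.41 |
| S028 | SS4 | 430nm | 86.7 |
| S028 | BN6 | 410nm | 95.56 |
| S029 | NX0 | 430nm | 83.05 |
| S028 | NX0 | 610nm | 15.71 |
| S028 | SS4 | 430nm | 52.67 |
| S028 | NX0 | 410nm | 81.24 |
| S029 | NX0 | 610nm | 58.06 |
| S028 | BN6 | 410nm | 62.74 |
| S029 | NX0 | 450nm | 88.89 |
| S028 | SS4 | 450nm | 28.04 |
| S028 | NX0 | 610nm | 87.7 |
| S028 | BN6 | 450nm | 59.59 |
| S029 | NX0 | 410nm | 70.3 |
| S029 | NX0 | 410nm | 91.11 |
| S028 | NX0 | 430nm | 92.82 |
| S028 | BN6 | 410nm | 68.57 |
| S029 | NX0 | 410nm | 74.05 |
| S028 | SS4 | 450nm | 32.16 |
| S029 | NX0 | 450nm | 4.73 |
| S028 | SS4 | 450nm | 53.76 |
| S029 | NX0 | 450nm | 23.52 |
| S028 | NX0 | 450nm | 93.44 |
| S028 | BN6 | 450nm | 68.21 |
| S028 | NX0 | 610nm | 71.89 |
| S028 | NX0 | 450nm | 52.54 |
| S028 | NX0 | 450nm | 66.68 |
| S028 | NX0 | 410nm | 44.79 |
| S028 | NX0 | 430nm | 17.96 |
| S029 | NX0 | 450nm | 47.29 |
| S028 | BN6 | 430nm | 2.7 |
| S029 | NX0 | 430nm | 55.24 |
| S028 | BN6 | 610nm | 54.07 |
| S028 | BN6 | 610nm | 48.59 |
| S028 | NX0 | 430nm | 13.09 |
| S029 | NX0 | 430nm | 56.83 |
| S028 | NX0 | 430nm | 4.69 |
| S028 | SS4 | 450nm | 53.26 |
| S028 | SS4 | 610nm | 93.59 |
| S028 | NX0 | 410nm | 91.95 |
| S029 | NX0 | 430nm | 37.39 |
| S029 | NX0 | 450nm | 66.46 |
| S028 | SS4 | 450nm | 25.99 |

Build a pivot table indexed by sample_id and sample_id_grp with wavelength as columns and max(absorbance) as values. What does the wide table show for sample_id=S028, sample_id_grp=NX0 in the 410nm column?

93.94

Rows with sample_id=S028, sample_id_grp=NX0 and wavelength=410nm: absorbance values are 11.32, 72.52, 93.94, 81.24, 44.79, 91.95.
max(11.32, 72.52, 93.94, 81.24, 44.79, 91.95) = 93.94.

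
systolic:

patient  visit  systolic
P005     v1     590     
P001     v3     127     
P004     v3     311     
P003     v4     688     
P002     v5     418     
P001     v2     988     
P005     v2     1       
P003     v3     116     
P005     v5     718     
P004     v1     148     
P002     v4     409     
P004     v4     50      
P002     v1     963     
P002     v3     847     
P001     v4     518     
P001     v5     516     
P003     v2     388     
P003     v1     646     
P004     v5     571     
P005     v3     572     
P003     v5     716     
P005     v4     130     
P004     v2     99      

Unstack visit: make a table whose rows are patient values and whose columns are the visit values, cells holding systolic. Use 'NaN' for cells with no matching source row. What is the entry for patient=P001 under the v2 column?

The long row with patient=P001, visit=v2 has systolic=988.

988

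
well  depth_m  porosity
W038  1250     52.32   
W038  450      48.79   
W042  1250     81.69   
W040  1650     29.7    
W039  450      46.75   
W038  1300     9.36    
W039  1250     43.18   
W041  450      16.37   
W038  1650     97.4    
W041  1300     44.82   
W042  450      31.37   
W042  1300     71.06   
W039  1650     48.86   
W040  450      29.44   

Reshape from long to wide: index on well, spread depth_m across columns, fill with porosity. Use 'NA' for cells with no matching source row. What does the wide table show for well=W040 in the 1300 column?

NA

No long-format row has well=W040 and depth_m=1300, so the cell is NA.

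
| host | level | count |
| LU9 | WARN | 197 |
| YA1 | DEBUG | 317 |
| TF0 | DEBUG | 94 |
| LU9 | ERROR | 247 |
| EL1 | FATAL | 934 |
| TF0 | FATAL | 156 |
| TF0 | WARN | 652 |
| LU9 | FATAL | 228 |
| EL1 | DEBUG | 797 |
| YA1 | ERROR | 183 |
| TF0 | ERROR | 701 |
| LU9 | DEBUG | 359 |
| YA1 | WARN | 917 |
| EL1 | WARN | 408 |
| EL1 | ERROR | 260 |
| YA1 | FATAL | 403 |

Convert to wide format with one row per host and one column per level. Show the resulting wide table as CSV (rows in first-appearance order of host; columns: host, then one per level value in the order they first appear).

Columns: host plus the 4 distinct level values (WARN, DEBUG, ERROR, FATAL).
For example, row LU9 column WARN takes count=197 from the long row (LU9, WARN).

host,WARN,DEBUG,ERROR,FATAL
LU9,197,359,247,228
YA1,917,317,183,403
TF0,652,94,701,156
EL1,408,797,260,934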